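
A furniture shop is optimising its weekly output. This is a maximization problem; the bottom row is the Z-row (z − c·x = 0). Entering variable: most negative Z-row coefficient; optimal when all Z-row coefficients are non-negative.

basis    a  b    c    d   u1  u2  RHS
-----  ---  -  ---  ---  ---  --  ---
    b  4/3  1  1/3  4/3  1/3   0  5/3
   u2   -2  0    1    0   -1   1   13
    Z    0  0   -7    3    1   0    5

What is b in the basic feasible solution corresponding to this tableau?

5/3

b is basic (row 1); its value is the RHS of that row, 5/3.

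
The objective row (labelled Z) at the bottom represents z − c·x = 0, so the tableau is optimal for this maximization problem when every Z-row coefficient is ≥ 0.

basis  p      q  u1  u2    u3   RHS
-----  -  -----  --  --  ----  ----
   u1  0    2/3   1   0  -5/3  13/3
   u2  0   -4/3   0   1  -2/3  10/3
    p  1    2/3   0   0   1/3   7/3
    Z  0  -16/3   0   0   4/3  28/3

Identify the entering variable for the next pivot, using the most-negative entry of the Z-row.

Negative Z-row entries: q: -16/3.
The most negative is -16/3 in column q, so q enters.

q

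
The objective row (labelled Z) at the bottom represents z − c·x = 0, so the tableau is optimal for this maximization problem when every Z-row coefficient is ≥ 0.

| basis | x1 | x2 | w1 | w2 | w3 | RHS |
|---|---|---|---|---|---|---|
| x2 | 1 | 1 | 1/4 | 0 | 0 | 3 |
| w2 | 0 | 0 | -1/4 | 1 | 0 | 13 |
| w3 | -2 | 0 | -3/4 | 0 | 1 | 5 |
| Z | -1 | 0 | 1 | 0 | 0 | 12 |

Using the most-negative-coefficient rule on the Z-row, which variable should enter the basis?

x1

Negative Z-row entries: x1: -1.
The most negative is -1 in column x1, so x1 enters.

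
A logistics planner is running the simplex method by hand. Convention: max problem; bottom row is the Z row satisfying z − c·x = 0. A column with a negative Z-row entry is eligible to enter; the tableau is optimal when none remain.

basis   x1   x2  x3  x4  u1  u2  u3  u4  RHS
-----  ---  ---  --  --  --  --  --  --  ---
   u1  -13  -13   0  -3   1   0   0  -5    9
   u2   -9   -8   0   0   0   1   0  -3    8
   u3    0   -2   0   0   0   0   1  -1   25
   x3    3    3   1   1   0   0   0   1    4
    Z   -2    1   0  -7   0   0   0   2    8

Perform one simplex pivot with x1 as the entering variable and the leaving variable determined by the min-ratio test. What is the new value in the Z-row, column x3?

Ratio test on column x1 — row 1: entry -13 ≤ 0; row 2: entry -9 ≤ 0; row 3: entry 0 ≤ 0; row 4: 4/3 = 4/3. Minimum is 4/3 at row 4 (x3 leaves); pivot element 3.
Divide row 4 by 3; eliminate column x1 from the other rows.
Z-row update in column x3: 0 − (-2)·(1/3) = 2/3.

2/3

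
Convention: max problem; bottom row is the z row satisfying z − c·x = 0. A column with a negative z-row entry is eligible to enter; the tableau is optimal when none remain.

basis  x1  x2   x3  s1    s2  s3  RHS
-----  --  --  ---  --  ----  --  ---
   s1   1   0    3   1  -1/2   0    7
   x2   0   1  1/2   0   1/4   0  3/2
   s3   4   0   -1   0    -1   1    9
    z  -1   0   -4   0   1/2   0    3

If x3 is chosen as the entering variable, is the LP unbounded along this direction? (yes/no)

no

Column x3 has positive entries in row(s) 1, 2, so the ratio test bounds it — not unbounded.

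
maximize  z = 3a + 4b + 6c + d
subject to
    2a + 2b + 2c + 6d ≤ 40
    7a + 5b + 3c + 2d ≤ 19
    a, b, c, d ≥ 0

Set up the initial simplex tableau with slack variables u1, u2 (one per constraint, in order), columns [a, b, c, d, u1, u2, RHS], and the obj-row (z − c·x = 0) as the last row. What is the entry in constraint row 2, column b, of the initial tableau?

Constraint 2 has coefficient 5 on b.

5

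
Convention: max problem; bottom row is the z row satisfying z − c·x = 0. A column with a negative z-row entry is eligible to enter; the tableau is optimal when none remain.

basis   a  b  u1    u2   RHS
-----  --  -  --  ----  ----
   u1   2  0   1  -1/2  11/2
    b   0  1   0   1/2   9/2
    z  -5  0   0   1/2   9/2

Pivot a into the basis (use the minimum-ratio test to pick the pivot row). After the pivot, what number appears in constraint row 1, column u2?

Ratio test on column a — row 1: (11/2)/2 = 11/4; row 2: entry 0 ≤ 0. Minimum is 11/4 at row 1 (u1 leaves); pivot element 2.
Divide row 1 by 2; eliminate column a from the other rows.
In the new row 1, the u2 entry is the old entry divided by the pivot: (-1/2)/2 = -1/4.

-1/4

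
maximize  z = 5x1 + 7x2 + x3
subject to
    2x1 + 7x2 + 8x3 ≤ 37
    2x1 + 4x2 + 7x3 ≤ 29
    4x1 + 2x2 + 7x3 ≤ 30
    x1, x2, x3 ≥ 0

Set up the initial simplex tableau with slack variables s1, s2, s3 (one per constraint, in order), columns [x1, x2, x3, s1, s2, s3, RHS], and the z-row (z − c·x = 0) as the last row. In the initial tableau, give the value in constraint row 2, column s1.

Slack s1 belongs to constraint 1; its column is the unit vector e_1, so the entry in row 2 is 0.

0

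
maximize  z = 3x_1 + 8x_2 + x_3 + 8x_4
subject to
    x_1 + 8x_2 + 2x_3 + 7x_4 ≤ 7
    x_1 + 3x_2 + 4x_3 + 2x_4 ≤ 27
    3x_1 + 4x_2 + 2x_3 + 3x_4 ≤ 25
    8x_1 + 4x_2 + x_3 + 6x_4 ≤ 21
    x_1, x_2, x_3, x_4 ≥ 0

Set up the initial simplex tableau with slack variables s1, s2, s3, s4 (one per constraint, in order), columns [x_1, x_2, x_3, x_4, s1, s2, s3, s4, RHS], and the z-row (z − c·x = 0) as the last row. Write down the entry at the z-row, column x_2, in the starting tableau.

The z-row carries the negated objective coefficients: the x_2 entry is -8.

-8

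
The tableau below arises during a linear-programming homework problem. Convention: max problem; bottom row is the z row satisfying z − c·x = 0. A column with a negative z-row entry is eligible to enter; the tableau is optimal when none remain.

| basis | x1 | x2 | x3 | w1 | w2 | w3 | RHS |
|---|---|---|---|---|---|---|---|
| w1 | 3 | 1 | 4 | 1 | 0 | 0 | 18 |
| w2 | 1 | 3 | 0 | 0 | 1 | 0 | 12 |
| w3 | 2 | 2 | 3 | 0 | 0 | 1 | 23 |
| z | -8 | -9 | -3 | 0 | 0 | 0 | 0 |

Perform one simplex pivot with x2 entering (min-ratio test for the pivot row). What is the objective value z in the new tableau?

Ratio test on column x2 — row 1: 18/1 = 18; row 2: 12/3 = 4; row 3: 23/2 = 23/2. Minimum is 4 at row 2 (w2 leaves); pivot element 3.
Pivot on row 2; the z-row RHS becomes 0 − (-9)·4 = 36.

36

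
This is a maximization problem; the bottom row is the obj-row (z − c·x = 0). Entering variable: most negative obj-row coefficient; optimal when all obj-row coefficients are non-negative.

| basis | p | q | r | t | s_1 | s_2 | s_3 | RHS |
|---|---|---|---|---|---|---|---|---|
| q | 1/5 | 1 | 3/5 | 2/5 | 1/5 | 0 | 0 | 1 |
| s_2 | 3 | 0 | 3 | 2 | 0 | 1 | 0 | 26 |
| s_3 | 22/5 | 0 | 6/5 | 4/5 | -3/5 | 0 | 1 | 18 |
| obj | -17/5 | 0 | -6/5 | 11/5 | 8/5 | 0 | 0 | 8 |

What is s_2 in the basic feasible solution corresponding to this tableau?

26

s_2 is basic (row 2); its value is the RHS of that row, 26.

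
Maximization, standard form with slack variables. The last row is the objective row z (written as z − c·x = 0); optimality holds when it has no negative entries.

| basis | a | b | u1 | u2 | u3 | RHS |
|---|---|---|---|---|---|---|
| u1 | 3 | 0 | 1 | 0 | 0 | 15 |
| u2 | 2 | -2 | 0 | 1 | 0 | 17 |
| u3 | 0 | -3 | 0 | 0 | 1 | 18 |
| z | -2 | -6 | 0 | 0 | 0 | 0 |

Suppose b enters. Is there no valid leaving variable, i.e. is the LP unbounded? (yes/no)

Every constraint-row entry in column b is ≤ 0, so increasing b is unbounded.

yes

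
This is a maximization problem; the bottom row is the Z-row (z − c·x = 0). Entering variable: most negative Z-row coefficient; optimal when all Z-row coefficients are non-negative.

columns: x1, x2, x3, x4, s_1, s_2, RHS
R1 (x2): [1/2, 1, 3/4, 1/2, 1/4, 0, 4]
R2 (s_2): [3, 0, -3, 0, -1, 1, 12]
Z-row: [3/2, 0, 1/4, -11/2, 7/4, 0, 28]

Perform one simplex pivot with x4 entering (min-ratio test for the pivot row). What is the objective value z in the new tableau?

Ratio test on column x4 — row 1: 4/(1/2) = 8; row 2: entry 0 ≤ 0. Minimum is 8 at row 1 (x2 leaves); pivot element 1/2.
Pivot on row 1; the Z-row RHS becomes 28 − (-11/2)·8 = 72.

72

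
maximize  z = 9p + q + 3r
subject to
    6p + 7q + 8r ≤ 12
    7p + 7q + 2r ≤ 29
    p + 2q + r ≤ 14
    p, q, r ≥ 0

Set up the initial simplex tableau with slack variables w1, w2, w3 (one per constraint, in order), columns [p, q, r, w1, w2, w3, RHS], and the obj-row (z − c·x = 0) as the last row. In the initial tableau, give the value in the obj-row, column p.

The obj-row carries the negated objective coefficients: the p entry is -9.

-9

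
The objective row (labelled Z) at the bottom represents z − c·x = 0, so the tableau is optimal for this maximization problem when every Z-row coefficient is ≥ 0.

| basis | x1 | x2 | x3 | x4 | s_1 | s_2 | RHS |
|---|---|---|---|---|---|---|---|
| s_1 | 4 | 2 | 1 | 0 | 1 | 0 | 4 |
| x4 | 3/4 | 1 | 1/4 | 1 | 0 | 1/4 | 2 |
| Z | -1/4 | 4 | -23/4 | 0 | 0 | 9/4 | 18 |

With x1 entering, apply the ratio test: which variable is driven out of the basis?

Column x1 entries and ratios — s_1: 4/4 = 1; x4: 2/(3/4) = 8/3.
Smallest ratio is 1 in the row of s_1, so s_1 leaves.

s_1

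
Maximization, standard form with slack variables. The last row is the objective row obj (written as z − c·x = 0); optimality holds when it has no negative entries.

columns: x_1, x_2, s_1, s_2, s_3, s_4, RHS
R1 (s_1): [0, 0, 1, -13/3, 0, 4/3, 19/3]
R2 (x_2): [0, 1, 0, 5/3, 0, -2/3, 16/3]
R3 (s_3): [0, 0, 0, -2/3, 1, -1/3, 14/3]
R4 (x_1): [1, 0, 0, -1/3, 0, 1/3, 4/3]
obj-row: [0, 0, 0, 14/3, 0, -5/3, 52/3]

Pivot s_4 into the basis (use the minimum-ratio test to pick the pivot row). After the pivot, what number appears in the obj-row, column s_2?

Ratio test on column s_4 — row 1: (19/3)/(4/3) = 19/4; row 2: entry -2/3 ≤ 0; row 3: entry -1/3 ≤ 0; row 4: (4/3)/(1/3) = 4. Minimum is 4 at row 4 (x_1 leaves); pivot element 1/3.
Divide row 4 by 1/3; eliminate column s_4 from the other rows.
obj-row update in column s_2: 14/3 − (-5/3)·(-1) = 3.

3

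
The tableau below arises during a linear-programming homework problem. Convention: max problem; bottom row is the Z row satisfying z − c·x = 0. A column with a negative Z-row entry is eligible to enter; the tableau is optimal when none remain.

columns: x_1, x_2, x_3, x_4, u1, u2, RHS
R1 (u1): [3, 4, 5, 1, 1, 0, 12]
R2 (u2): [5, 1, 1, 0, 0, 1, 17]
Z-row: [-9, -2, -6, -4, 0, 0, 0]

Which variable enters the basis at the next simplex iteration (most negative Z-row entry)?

Negative Z-row entries: x_1: -9, x_2: -2, x_3: -6, x_4: -4.
The most negative is -9 in column x_1, so x_1 enters.

x_1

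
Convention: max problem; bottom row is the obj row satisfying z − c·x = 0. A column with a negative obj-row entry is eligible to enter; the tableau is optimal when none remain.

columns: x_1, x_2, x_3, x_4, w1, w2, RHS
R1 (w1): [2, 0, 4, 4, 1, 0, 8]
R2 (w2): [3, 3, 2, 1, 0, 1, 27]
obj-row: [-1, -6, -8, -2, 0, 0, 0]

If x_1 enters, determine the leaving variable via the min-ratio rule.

w1

Column x_1 entries and ratios — w1: 8/2 = 4; w2: 27/3 = 9.
Smallest ratio is 4 in the row of w1, so w1 leaves.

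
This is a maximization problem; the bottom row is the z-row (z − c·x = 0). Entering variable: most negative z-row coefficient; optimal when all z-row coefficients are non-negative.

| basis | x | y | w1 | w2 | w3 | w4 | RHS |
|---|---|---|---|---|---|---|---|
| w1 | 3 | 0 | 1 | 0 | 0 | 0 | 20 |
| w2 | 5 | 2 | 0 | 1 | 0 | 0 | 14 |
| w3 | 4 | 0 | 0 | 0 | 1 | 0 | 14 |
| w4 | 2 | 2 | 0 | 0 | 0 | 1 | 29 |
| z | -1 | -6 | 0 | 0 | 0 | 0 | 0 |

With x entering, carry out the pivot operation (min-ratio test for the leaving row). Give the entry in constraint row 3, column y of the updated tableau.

Ratio test on column x — row 1: 20/3 = 20/3; row 2: 14/5 = 14/5; row 3: 14/4 = 7/2; row 4: 29/2 = 29/2. Minimum is 14/5 at row 2 (w2 leaves); pivot element 5.
Divide row 2 by 5; eliminate column x from the other rows.
Row 3 update in column y: 0 − 4·(2/5) = -8/5.

-8/5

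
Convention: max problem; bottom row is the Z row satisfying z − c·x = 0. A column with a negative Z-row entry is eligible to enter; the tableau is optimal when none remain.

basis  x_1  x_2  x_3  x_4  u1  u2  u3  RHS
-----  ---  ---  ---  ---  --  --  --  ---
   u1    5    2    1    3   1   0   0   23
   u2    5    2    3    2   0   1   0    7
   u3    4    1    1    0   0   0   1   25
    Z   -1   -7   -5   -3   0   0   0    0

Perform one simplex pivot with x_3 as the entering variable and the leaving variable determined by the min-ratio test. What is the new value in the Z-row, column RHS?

35/3

Ratio test on column x_3 — row 1: 23/1 = 23; row 2: 7/3 = 7/3; row 3: 25/1 = 25. Minimum is 7/3 at row 2 (u2 leaves); pivot element 3.
Divide row 2 by 3; eliminate column x_3 from the other rows.
Z-row update in column RHS: 0 − (-5)·(7/3) = 35/3.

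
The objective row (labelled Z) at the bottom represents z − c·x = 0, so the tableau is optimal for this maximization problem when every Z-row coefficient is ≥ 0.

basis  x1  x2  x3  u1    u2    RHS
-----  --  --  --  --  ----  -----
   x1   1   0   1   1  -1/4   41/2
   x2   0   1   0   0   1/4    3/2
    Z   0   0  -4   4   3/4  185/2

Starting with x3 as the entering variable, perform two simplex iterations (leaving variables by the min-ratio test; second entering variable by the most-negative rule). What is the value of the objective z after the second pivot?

Ratio test on column x3 — row 1: (41/2)/1 = 41/2; row 2: entry 0 ≤ 0. Minimum is 41/2 at row 1 (x1 leaves); pivot element 1.
Pivot on row 1; the Z-row RHS becomes 185/2 − (-4)·(41/2) = 349/2.
Next entering variable (most negative Z-row entry -1/4): u2.
Ratio test on column u2 — row 1: entry -1/4 ≤ 0; row 2: (3/2)/(1/4) = 6. Minimum is 6 at row 2 (x2 leaves); pivot element 1/4.
After the second pivot the Z-row RHS is 349/2 − (-1/4)·6 = 176.

176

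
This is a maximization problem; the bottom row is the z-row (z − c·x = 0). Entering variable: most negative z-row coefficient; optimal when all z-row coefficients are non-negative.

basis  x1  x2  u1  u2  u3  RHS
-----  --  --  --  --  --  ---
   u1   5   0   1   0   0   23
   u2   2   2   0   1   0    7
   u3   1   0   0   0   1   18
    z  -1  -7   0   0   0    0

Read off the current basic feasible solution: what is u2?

u2 is basic (row 2); its value is the RHS of that row, 7.

7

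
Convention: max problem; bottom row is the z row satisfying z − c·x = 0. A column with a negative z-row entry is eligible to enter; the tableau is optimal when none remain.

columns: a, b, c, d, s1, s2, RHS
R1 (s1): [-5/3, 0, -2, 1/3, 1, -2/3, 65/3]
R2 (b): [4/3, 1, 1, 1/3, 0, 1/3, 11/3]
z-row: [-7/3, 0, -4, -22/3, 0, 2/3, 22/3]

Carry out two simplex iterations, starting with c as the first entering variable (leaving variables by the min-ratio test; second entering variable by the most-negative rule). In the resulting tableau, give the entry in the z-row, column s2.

Ratio test on column c — row 1: entry -2 ≤ 0; row 2: (11/3)/1 = 11/3. Minimum is 11/3 at row 2 (b leaves); pivot element 1.
Divide row 2 by 1; eliminate column c from the other rows.
Second iteration: most negative z-row entry is -6 in column d, so d enters.
Ratio test on column d — row 1: 29/1 = 29; row 2: (11/3)/(1/3) = 11. Minimum is 11 at row 2 (c leaves); pivot element 1/3.
Divide row 2 by 1/3; eliminate column d from the other rows.
After both pivots, the entry at the z-row, column s2 is 8.

8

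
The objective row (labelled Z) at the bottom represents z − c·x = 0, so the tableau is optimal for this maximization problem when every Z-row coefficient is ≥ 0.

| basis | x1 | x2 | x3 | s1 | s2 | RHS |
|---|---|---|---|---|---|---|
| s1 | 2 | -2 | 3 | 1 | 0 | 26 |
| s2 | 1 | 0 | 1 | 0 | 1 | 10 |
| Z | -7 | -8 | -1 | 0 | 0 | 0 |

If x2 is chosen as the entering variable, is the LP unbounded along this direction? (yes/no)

yes

Every constraint-row entry in column x2 is ≤ 0, so increasing x2 is unbounded.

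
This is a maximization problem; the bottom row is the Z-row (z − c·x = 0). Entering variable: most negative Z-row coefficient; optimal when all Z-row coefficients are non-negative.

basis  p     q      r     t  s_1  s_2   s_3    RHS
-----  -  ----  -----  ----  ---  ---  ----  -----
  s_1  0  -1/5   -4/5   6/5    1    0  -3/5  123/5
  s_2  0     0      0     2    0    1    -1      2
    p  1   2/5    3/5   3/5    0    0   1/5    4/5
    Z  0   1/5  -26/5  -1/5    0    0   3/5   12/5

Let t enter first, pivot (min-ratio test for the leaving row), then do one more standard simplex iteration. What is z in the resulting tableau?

13/3

Ratio test on column t — row 1: (123/5)/(6/5) = 41/2; row 2: 2/2 = 1; row 3: (4/5)/(3/5) = 4/3. Minimum is 1 at row 2 (s_2 leaves); pivot element 2.
Pivot on row 2; the Z-row RHS becomes 12/5 − (-1/5)·1 = 13/5.
Next entering variable (most negative Z-row entry -26/5): r.
Ratio test on column r — row 1: entry -4/5 ≤ 0; row 2: entry 0 ≤ 0; row 3: (1/5)/(3/5) = 1/3. Minimum is 1/3 at row 3 (p leaves); pivot element 3/5.
After the second pivot the Z-row RHS is 13/5 − (-26/5)·(1/3) = 13/3.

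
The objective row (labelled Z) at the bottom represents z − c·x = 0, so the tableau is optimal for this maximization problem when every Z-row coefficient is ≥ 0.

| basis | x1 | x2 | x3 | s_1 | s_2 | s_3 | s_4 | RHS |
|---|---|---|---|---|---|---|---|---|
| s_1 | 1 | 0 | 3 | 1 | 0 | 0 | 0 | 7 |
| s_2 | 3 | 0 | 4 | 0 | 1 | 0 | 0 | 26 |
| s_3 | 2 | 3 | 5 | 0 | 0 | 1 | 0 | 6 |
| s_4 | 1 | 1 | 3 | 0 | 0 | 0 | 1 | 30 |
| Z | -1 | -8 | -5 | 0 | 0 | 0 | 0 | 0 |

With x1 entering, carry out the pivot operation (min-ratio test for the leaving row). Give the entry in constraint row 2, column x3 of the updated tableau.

Ratio test on column x1 — row 1: 7/1 = 7; row 2: 26/3 = 26/3; row 3: 6/2 = 3; row 4: 30/1 = 30. Minimum is 3 at row 3 (s_3 leaves); pivot element 2.
Divide row 3 by 2; eliminate column x1 from the other rows.
Row 2 update in column x3: 4 − 3·(5/2) = -7/2.

-7/2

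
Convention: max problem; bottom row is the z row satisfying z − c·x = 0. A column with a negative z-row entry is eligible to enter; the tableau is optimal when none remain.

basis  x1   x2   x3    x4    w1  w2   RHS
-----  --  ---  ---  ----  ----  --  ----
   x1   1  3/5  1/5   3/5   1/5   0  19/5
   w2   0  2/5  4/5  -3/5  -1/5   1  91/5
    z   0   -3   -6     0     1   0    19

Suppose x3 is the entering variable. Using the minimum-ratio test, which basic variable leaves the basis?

x1

Column x3 entries and ratios — x1: (19/5)/(1/5) = 19; w2: (91/5)/(4/5) = 91/4.
Smallest ratio is 19 in the row of x1, so x1 leaves.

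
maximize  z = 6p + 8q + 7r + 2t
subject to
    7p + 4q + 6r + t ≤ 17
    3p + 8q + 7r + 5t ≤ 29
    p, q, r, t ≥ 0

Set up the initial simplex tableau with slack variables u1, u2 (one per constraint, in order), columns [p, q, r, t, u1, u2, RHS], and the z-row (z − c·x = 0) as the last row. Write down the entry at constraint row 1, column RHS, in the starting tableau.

17

The RHS of constraint 1 is b_1 = 17.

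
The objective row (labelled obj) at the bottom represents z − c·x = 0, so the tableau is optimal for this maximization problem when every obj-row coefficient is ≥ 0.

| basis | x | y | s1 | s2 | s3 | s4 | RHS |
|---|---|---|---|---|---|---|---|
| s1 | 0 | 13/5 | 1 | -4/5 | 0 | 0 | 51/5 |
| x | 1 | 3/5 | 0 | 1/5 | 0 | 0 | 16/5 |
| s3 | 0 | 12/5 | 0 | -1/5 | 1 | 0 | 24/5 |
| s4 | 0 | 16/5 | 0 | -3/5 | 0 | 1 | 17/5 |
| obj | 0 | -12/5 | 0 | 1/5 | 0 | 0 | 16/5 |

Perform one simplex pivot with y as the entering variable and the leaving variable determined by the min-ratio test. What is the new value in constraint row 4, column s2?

Ratio test on column y — row 1: (51/5)/(13/5) = 51/13; row 2: (16/5)/(3/5) = 16/3; row 3: (24/5)/(12/5) = 2; row 4: (17/5)/(16/5) = 17/16. Minimum is 17/16 at row 4 (s4 leaves); pivot element 16/5.
Divide row 4 by 16/5; eliminate column y from the other rows.
In the new row 4, the s2 entry is the old entry divided by the pivot: (-3/5)/(16/5) = -3/16.

-3/16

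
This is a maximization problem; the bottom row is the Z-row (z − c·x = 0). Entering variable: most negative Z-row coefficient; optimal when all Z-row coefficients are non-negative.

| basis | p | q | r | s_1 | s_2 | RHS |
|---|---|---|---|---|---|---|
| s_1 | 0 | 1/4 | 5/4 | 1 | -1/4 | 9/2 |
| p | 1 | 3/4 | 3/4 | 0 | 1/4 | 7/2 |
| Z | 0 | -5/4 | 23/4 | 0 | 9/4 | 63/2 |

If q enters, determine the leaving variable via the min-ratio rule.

Column q entries and ratios — s_1: (9/2)/(1/4) = 18; p: (7/2)/(3/4) = 14/3.
Smallest ratio is 14/3 in the row of p, so p leaves.

p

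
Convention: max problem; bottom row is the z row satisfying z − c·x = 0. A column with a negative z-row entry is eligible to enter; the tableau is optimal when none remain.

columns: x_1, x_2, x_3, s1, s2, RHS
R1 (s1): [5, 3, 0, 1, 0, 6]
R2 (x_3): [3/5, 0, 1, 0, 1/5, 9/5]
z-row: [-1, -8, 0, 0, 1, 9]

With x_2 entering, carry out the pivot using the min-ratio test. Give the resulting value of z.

Ratio test on column x_2 — row 1: 6/3 = 2; row 2: entry 0 ≤ 0. Minimum is 2 at row 1 (s1 leaves); pivot element 3.
Pivot on row 1; the z-row RHS becomes 9 − (-8)·2 = 25.

25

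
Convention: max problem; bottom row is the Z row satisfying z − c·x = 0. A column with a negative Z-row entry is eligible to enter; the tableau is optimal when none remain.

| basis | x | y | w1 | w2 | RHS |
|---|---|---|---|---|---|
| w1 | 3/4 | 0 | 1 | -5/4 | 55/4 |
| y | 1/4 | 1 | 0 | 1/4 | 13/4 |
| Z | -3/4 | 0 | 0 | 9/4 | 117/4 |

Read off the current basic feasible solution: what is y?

y is basic (row 2); its value is the RHS of that row, 13/4.

13/4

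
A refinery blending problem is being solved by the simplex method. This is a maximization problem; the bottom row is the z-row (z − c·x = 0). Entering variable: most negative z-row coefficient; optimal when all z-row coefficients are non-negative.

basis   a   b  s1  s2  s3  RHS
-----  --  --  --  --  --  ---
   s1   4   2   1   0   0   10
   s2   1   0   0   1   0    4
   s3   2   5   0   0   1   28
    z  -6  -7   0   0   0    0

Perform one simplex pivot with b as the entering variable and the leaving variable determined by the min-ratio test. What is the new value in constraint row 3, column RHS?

3

Ratio test on column b — row 1: 10/2 = 5; row 2: entry 0 ≤ 0; row 3: 28/5 = 28/5. Minimum is 5 at row 1 (s1 leaves); pivot element 2.
Divide row 1 by 2; eliminate column b from the other rows.
Row 3 update in column RHS: 28 − 5·5 = 3.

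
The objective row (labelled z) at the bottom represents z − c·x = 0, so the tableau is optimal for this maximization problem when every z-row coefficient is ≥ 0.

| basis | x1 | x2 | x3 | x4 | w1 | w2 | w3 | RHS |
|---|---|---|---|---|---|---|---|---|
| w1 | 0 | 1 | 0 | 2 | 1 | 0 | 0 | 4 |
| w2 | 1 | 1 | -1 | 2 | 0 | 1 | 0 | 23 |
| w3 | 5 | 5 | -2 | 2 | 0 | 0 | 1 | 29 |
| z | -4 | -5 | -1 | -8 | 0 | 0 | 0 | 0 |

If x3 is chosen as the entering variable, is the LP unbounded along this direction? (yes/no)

Every constraint-row entry in column x3 is ≤ 0, so increasing x3 is unbounded.

yes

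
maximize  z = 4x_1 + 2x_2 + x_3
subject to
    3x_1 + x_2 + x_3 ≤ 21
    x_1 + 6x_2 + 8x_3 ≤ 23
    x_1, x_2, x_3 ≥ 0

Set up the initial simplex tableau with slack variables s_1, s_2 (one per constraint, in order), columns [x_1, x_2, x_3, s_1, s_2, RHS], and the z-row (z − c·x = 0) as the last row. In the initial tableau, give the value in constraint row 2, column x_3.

8

Constraint 2 has coefficient 8 on x_3.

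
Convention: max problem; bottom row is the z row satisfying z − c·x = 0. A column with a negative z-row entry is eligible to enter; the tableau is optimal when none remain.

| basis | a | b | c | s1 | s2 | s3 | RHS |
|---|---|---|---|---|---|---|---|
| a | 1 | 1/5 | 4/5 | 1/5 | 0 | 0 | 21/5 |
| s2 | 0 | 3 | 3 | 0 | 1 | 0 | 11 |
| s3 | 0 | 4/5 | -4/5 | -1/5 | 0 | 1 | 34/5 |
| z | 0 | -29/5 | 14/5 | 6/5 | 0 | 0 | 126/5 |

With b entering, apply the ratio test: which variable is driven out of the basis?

Column b entries and ratios — a: (21/5)/(1/5) = 21; s2: 11/3 = 11/3; s3: (34/5)/(4/5) = 17/2.
Smallest ratio is 11/3 in the row of s2, so s2 leaves.

s2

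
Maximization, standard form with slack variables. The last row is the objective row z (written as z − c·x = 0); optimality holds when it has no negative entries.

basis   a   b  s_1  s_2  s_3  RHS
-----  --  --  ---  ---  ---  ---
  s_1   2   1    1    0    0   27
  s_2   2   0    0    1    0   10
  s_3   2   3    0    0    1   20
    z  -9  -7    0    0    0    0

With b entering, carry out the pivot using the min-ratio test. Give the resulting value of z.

140/3

Ratio test on column b — row 1: 27/1 = 27; row 2: entry 0 ≤ 0; row 3: 20/3 = 20/3. Minimum is 20/3 at row 3 (s_3 leaves); pivot element 3.
Pivot on row 3; the z-row RHS becomes 0 − (-7)·(20/3) = 140/3.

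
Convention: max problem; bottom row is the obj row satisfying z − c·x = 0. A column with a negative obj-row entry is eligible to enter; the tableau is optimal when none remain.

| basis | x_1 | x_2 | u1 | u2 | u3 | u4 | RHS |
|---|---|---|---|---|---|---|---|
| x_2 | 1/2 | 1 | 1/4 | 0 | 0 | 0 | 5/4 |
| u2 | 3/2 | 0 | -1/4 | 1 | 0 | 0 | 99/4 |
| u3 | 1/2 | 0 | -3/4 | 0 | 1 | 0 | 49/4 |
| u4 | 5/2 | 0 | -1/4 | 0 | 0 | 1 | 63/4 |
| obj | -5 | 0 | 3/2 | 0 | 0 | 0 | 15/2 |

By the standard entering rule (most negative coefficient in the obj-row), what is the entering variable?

x_1

Negative obj-row entries: x_1: -5.
The most negative is -5 in column x_1, so x_1 enters.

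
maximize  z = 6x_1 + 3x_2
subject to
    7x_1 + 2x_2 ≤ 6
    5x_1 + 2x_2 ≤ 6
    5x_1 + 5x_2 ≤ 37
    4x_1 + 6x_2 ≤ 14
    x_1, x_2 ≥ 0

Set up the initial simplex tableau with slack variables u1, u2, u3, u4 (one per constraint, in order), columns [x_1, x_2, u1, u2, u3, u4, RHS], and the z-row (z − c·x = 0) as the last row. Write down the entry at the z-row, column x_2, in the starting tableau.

-3

The z-row carries the negated objective coefficients: the x_2 entry is -3.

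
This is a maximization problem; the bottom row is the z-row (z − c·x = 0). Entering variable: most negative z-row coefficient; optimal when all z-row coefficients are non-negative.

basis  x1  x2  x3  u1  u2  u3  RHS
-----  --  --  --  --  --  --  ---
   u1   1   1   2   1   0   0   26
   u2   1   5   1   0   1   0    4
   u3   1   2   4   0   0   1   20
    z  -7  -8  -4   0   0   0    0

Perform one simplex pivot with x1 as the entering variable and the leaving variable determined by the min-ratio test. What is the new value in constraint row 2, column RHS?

4

Ratio test on column x1 — row 1: 26/1 = 26; row 2: 4/1 = 4; row 3: 20/1 = 20. Minimum is 4 at row 2 (u2 leaves); pivot element 1.
Divide row 2 by 1; eliminate column x1 from the other rows.
In the new row 2, the RHS entry is the old entry divided by the pivot: 4/1 = 4.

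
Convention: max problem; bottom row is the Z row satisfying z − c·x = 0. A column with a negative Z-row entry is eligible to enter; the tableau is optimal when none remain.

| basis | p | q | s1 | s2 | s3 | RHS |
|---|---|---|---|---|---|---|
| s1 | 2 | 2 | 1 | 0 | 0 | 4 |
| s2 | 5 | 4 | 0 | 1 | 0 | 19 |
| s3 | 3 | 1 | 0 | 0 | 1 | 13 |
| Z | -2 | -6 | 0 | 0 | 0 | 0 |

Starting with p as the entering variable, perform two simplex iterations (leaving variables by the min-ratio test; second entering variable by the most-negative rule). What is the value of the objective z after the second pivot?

12

Ratio test on column p — row 1: 4/2 = 2; row 2: 19/5 = 19/5; row 3: 13/3 = 13/3. Minimum is 2 at row 1 (s1 leaves); pivot element 2.
Pivot on row 1; the Z-row RHS becomes 0 − (-2)·2 = 4.
Next entering variable (most negative Z-row entry -4): q.
Ratio test on column q — row 1: 2/1 = 2; row 2: entry -1 ≤ 0; row 3: entry -2 ≤ 0. Minimum is 2 at row 1 (p leaves); pivot element 1.
After the second pivot the Z-row RHS is 4 − (-4)·2 = 12.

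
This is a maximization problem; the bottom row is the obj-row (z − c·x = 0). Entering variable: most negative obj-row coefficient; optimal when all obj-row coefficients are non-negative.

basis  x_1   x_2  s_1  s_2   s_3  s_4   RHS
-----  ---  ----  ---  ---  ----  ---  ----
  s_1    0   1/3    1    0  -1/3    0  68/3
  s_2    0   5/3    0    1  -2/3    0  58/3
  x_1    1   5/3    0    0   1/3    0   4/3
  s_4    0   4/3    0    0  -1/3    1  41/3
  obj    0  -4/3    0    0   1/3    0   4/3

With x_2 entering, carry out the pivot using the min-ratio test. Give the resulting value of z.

Ratio test on column x_2 — row 1: (68/3)/(1/3) = 68; row 2: (58/3)/(5/3) = 58/5; row 3: (4/3)/(5/3) = 4/5; row 4: (41/3)/(4/3) = 41/4. Minimum is 4/5 at row 3 (x_1 leaves); pivot element 5/3.
Pivot on row 3; the obj-row RHS becomes 4/3 − (-4/3)·(4/5) = 12/5.

12/5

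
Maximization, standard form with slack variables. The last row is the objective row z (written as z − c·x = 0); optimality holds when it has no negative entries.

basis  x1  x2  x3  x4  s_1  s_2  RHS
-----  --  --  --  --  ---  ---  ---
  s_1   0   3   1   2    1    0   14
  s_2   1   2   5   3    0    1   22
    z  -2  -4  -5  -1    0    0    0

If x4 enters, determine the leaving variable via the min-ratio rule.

Column x4 entries and ratios — s_1: 14/2 = 7; s_2: 22/3 = 22/3.
Smallest ratio is 7 in the row of s_1, so s_1 leaves.

s_1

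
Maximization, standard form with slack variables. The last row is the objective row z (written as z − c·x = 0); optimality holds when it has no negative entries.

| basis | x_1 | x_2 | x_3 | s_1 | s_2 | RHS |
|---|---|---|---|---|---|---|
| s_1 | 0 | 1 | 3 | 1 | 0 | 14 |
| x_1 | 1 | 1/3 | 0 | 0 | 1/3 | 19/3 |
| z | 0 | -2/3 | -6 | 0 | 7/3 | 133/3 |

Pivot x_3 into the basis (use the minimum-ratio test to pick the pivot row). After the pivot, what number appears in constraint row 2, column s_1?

Ratio test on column x_3 — row 1: 14/3 = 14/3; row 2: entry 0 ≤ 0. Minimum is 14/3 at row 1 (s_1 leaves); pivot element 3.
Divide row 1 by 3; eliminate column x_3 from the other rows.
Row 2 update in column s_1: 0 − 0·(1/3) = 0.

0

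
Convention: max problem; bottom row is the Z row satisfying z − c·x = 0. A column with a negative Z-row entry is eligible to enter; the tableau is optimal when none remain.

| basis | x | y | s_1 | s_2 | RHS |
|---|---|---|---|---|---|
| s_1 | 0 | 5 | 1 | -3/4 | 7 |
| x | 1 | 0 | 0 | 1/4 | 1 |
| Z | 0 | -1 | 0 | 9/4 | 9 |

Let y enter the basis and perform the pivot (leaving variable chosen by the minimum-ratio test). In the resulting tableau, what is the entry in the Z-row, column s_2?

21/10

Ratio test on column y — row 1: 7/5 = 7/5; row 2: entry 0 ≤ 0. Minimum is 7/5 at row 1 (s_1 leaves); pivot element 5.
Divide row 1 by 5; eliminate column y from the other rows.
Z-row update in column s_2: 9/4 − (-1)·(-3/20) = 21/10.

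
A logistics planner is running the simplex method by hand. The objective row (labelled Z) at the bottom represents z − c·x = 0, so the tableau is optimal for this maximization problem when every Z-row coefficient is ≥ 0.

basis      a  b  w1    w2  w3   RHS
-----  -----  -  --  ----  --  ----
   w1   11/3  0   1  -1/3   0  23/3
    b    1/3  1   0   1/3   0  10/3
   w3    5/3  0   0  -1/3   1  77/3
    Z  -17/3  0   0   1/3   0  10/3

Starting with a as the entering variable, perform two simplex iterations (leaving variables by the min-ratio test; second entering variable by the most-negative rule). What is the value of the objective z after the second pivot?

33/2

Ratio test on column a — row 1: (23/3)/(11/3) = 23/11; row 2: (10/3)/(1/3) = 10; row 3: (77/3)/(5/3) = 77/5. Minimum is 23/11 at row 1 (w1 leaves); pivot element 11/3.
Pivot on row 1; the Z-row RHS becomes 10/3 − (-17/3)·(23/11) = 167/11.
Next entering variable (most negative Z-row entry -2/11): w2.
Ratio test on column w2 — row 1: entry -1/11 ≤ 0; row 2: (29/11)/(4/11) = 29/4; row 3: entry -2/11 ≤ 0. Minimum is 29/4 at row 2 (b leaves); pivot element 4/11.
After the second pivot the Z-row RHS is 167/11 − (-2/11)·(29/4) = 33/2.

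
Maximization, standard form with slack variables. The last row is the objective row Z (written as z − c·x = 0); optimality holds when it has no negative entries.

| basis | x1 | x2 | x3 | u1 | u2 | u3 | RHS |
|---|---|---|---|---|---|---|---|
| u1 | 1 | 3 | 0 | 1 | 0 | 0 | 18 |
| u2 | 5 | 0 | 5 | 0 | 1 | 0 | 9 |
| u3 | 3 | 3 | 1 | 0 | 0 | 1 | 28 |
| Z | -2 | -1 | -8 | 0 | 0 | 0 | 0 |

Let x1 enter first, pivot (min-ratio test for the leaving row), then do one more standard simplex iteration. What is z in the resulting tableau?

72/5

Ratio test on column x1 — row 1: 18/1 = 18; row 2: 9/5 = 9/5; row 3: 28/3 = 28/3. Minimum is 9/5 at row 2 (u2 leaves); pivot element 5.
Pivot on row 2; the Z-row RHS becomes 0 − (-2)·(9/5) = 18/5.
Next entering variable (most negative Z-row entry -6): x3.
Ratio test on column x3 — row 1: entry -1 ≤ 0; row 2: (9/5)/1 = 9/5; row 3: entry -2 ≤ 0. Minimum is 9/5 at row 2 (x1 leaves); pivot element 1.
After the second pivot the Z-row RHS is 18/5 − (-6)·(9/5) = 72/5.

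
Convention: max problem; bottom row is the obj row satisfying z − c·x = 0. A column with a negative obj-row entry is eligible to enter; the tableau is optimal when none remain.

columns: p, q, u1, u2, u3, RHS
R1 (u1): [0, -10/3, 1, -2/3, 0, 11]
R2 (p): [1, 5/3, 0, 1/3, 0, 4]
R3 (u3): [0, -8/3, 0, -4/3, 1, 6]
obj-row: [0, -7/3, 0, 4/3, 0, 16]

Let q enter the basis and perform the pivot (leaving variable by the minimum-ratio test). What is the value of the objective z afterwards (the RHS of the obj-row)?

108/5

Ratio test on column q — row 1: entry -10/3 ≤ 0; row 2: 4/(5/3) = 12/5; row 3: entry -8/3 ≤ 0. Minimum is 12/5 at row 2 (p leaves); pivot element 5/3.
Pivot on row 2; the obj-row RHS becomes 16 − (-7/3)·(12/5) = 108/5.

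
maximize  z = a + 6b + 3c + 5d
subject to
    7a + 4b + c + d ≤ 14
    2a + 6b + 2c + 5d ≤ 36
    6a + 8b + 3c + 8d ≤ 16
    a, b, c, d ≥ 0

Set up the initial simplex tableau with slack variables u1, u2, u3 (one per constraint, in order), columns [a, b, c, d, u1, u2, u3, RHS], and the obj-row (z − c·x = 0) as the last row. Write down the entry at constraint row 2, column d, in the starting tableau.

Constraint 2 has coefficient 5 on d.

5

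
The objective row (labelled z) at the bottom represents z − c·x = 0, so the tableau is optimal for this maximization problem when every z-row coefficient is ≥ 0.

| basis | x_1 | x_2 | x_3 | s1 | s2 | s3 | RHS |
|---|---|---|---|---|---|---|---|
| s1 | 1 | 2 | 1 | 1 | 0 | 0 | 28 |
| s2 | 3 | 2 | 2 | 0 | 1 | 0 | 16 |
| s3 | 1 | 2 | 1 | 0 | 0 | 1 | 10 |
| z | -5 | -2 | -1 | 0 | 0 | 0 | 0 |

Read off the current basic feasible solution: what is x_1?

x_1 is not in the basis, so in the current basic feasible solution x_1 = 0.

0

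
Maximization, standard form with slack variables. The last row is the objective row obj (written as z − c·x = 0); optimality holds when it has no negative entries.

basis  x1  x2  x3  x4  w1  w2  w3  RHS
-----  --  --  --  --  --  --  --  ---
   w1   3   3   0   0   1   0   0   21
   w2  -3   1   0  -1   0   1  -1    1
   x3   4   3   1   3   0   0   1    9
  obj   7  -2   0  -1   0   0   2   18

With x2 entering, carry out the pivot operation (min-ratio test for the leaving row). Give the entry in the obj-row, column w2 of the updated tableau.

Ratio test on column x2 — row 1: 21/3 = 7; row 2: 1/1 = 1; row 3: 9/3 = 3. Minimum is 1 at row 2 (w2 leaves); pivot element 1.
Divide row 2 by 1; eliminate column x2 from the other rows.
obj-row update in column w2: 0 − (-2)·1 = 2.

2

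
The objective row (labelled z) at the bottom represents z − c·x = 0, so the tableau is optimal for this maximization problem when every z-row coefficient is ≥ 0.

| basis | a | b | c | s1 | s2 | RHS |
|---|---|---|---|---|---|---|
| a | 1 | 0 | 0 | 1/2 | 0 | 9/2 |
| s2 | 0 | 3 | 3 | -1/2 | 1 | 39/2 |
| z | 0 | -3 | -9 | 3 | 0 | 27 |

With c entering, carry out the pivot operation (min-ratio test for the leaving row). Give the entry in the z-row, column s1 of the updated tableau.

3/2

Ratio test on column c — row 1: entry 0 ≤ 0; row 2: (39/2)/3 = 13/2. Minimum is 13/2 at row 2 (s2 leaves); pivot element 3.
Divide row 2 by 3; eliminate column c from the other rows.
z-row update in column s1: 3 − (-9)·(-1/6) = 3/2.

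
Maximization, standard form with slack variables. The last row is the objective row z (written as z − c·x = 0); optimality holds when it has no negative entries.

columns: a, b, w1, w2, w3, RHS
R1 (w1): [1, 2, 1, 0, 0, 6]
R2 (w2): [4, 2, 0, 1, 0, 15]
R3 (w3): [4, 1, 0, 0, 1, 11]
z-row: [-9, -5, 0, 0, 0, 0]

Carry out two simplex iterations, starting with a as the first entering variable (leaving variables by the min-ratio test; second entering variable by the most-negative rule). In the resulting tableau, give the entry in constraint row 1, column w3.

Ratio test on column a — row 1: 6/1 = 6; row 2: 15/4 = 15/4; row 3: 11/4 = 11/4. Minimum is 11/4 at row 3 (w3 leaves); pivot element 4.
Divide row 3 by 4; eliminate column a from the other rows.
Second iteration: most negative z-row entry is -11/4 in column b, so b enters.
Ratio test on column b — row 1: (13/4)/(7/4) = 13/7; row 2: 4/1 = 4; row 3: (11/4)/(1/4) = 11. Minimum is 13/7 at row 1 (w1 leaves); pivot element 7/4.
Divide row 1 by 7/4; eliminate column b from the other rows.
After both pivots, the entry at constraint row 1, column w3 is -1/7.

-1/7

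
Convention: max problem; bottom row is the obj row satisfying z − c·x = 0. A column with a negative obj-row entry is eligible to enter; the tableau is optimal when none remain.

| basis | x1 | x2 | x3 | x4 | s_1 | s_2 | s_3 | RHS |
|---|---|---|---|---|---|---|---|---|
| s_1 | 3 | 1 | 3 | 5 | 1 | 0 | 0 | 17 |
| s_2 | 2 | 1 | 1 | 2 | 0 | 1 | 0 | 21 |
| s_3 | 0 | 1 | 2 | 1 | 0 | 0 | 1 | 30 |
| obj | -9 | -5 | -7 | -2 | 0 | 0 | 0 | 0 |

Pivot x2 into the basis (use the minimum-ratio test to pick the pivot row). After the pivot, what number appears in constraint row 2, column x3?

Ratio test on column x2 — row 1: 17/1 = 17; row 2: 21/1 = 21; row 3: 30/1 = 30. Minimum is 17 at row 1 (s_1 leaves); pivot element 1.
Divide row 1 by 1; eliminate column x2 from the other rows.
Row 2 update in column x3: 1 − 1·3 = -2.

-2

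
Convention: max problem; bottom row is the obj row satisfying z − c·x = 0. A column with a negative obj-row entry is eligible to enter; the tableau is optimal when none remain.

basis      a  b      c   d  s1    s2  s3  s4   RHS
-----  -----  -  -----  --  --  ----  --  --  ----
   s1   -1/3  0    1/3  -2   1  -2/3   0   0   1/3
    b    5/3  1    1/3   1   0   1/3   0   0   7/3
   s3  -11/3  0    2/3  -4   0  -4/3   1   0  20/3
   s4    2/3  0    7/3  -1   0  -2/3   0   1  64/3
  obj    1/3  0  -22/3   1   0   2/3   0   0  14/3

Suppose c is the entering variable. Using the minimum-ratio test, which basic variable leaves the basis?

Column c entries and ratios — s1: (1/3)/(1/3) = 1; b: (7/3)/(1/3) = 7; s3: (20/3)/(2/3) = 10; s4: (64/3)/(7/3) = 64/7.
Smallest ratio is 1 in the row of s1, so s1 leaves.

s1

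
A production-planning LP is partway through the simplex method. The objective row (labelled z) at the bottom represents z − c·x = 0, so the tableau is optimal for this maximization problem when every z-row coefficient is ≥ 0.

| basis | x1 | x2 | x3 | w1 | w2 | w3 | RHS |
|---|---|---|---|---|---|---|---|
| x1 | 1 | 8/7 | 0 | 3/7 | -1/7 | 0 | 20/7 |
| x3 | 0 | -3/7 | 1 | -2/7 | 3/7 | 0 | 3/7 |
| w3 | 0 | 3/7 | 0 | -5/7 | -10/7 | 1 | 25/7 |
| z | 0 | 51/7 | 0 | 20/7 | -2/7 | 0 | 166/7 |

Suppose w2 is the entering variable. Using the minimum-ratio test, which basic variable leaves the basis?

x3

Column w2 entries and ratios — x1: -1/7 ≤ 0, skip; x3: (3/7)/(3/7) = 1; w3: -10/7 ≤ 0, skip.
Smallest ratio is 1 in the row of x3, so x3 leaves.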